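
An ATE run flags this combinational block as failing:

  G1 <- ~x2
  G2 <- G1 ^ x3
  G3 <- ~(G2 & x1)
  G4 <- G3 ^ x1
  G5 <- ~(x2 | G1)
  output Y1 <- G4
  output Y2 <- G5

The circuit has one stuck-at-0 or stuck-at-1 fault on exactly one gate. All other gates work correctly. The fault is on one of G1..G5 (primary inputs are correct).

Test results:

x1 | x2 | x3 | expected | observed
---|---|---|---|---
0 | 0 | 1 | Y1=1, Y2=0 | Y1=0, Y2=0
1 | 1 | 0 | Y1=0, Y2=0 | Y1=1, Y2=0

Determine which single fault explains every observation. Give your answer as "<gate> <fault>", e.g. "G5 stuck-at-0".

Fault-free values for test 1 (x1=0, x2=0, x3=1): G1=1, G2=0, G3=1, G4=1, G5=0, giving Y1=1, Y2=0. Observed Y1=0, Y2=0.
Test 1: faults giving observed Y1=0, Y2=0 are {G3 stuck-at-0, G4 stuck-at-0}.
Test 2 (x1=1, x2=1, x3=0): fault-free G1=0, G2=0, G3=1, G4=0, G5=0 → Y1=0, Y2=0; observed Y1=1, Y2=0. Eliminates G4 stuck-at-0.
Only G3 stuck-at-0 is consistent with every test.

G3 stuck-at-0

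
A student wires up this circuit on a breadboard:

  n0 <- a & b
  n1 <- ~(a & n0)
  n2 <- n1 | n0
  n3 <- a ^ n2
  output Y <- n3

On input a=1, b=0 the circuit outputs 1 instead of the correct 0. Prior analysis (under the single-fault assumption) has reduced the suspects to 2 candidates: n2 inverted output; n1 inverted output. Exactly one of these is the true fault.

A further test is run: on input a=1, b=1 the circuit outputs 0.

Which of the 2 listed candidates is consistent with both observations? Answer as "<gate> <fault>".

Evaluate each candidate on input a=1, b=1:
  n2 inverted output: n0=1, n1=0, n2=0 [inverted output], n3=1 → 1 — eliminated
  n1 inverted output: n0=1, n1=1 [inverted output], n2=1, n3=0 → 0 — matches
Only n1 inverted output reproduces the observed 0.

n1 inverted output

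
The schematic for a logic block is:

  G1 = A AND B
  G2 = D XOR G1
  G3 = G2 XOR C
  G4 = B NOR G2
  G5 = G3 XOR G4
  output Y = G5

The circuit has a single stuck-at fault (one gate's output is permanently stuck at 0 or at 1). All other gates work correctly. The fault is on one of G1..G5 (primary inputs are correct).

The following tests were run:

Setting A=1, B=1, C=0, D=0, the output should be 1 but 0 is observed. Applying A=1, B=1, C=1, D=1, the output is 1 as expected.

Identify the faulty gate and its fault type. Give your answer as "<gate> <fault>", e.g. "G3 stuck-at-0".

Fault-free values for test 1 (A=1, B=1, C=0, D=0): G1=1, G2=1, G3=1, G4=0, G5=1, giving Y=1. Observed 0.
Test 1: faults giving observed 0 are {G1 stuck-at-0, G2 stuck-at-0, G3 stuck-at-0, G4 stuck-at-1, G5 stuck-at-0}.
Test 2 (A=1, B=1, C=1, D=1): fault-free G1=1, G2=0, G3=1, G4=0, G5=1 → 1; observed 1. Eliminates G1 stuck-at-0, G3 stuck-at-0, G4 stuck-at-1, G5 stuck-at-0.
Only G2 stuck-at-0 is consistent with every test.

G2 stuck-at-0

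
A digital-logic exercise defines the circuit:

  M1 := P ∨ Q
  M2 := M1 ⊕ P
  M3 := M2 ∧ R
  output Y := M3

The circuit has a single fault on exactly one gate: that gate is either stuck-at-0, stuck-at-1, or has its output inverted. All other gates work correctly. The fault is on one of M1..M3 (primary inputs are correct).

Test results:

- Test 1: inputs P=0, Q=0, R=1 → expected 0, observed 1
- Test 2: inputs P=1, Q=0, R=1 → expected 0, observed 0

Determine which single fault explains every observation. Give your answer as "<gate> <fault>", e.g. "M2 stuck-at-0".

Fault-free values for test 1 (P=0, Q=0, R=1): M1=0, M2=0, M3=0, giving Y=0. Observed 1.
Test 1: faults giving observed 1 are {M1 stuck-at-1, M1 inverted output, M2 stuck-at-1, M2 inverted output, M3 stuck-at-1, M3 inverted output}.
Test 2 (P=1, Q=0, R=1): fault-free M1=1, M2=0, M3=0 → 0; observed 0. Eliminates M1 inverted output, M2 stuck-at-1, M2 inverted output, M3 stuck-at-1, M3 inverted output.
Only M1 stuck-at-1 is consistent with every test.

M1 stuck-at-1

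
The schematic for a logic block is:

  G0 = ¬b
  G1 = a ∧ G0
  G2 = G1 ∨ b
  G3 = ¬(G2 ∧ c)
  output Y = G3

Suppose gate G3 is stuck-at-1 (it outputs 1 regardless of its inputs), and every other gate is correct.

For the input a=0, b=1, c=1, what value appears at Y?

Propagate with G3 forced: G0=0, G1=0, G2=1, G3=1 [stuck-at-1].
So Y = 1. (Without the fault it would be 0.)

1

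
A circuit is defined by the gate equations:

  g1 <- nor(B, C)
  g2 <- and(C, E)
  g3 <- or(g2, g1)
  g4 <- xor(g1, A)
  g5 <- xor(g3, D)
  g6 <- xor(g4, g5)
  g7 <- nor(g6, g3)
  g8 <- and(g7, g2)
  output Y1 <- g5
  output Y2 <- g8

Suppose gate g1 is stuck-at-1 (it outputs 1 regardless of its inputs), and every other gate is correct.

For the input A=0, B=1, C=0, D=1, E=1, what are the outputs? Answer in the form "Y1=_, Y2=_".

Propagate with g1 forced: g1=1 [stuck-at-1], g2=0, g3=1, g4=1, g5=0, g6=1, g7=0, g8=0.
So the outputs are Y1=0, Y2=0. (Without the fault they would be Y1=1, Y2=0.)

Y1=0, Y2=0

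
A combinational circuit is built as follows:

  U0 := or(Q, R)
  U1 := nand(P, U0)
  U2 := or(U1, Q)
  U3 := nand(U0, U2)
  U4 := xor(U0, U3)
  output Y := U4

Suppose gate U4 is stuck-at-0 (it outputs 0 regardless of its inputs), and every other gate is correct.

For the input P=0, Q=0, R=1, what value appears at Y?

0

Propagate with U4 forced: U0=1, U1=1, U2=1, U3=0, U4=0 [stuck-at-0].
So Y = 0. (Without the fault it would be 1.)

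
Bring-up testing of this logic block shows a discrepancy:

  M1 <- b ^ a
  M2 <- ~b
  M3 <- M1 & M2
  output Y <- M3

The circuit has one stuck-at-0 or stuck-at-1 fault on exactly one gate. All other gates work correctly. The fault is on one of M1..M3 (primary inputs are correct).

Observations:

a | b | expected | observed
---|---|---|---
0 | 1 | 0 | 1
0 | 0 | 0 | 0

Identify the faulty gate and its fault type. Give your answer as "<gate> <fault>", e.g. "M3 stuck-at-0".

Fault-free values for test 1 (a=0, b=1): M1=1, M2=0, M3=0, giving Y=0. Observed 1.
Test 1: faults giving observed 1 are {M2 stuck-at-1, M3 stuck-at-1}.
Test 2 (a=0, b=0): fault-free M1=0, M2=1, M3=0 → 0; observed 0. Eliminates M3 stuck-at-1.
Only M2 stuck-at-1 is consistent with every test.

M2 stuck-at-1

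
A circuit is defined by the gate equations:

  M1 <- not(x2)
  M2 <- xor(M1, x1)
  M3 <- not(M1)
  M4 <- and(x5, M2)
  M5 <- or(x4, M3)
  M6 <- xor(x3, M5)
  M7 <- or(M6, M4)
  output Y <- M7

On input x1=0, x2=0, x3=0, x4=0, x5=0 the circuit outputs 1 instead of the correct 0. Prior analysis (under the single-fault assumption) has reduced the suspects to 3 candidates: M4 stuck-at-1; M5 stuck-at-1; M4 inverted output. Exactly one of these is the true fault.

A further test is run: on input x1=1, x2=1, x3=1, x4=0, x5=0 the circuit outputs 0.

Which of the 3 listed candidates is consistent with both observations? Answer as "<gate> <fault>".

Evaluate each candidate on input x1=1, x2=1, x3=1, x4=0, x5=0:
  M4 stuck-at-1: M1=0, M2=1, M3=1, M4=1 [stuck-at-1], M5=1, M6=0, M7=1 → 1 — eliminated
  M5 stuck-at-1: M1=0, M2=1, M3=1, M4=0, M5=1 [stuck-at-1], M6=0, M7=0 → 0 — matches
  M4 inverted output: M1=0, M2=1, M3=1, M4=1 [inverted output], M5=1, M6=0, M7=1 → 1 — eliminated
Only M5 stuck-at-1 reproduces the observed 0.

M5 stuck-at-1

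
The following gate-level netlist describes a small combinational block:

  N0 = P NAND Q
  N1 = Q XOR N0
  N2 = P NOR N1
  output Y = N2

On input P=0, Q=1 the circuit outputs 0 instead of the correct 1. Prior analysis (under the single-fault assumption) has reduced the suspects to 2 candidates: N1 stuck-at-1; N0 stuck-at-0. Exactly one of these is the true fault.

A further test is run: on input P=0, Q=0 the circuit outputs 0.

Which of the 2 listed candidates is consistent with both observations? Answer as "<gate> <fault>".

Evaluate each candidate on input P=0, Q=0:
  N1 stuck-at-1: N0=1, N1=1 [stuck-at-1], N2=0 → 0 — matches
  N0 stuck-at-0: N0=0 [stuck-at-0], N1=0, N2=1 → 1 — eliminated
Only N1 stuck-at-1 reproduces the observed 0.

N1 stuck-at-1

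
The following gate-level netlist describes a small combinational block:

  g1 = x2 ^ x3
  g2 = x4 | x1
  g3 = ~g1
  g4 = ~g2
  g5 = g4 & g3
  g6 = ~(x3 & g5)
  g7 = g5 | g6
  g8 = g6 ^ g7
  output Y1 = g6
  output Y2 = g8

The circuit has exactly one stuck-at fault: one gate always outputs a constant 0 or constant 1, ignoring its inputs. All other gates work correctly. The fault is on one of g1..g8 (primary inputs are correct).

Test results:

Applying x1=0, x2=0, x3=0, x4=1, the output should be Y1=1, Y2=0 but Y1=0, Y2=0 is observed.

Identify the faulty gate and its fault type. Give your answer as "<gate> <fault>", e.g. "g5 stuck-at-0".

g6 stuck-at-0

Fault-free values for test 1 (x1=0, x2=0, x3=0, x4=1): g1=0, g2=1, g3=1, g4=0, g5=0, g6=1, g7=1, g8=0, giving Y1=1, Y2=0. Observed Y1=0, Y2=0.
Test 1: faults giving observed Y1=0, Y2=0 are {g6 stuck-at-0}.
Only g6 stuck-at-0 is consistent with every test.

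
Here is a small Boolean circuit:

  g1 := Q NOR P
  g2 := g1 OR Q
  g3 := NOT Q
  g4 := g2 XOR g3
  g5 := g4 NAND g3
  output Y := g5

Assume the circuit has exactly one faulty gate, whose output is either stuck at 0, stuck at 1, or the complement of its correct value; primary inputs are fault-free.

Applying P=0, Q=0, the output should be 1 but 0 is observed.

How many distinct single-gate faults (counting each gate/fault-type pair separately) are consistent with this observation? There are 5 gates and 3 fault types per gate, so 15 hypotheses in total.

8

Fault-free: g1=1, g2=1, g3=1, g4=0, g5=1 → 1. Observed 0.
  g1: stuck-at-0, inverted output ✓; others ✗
  g2: stuck-at-0, inverted output ✓; others ✗
  g3: none of the 3 fault types match ✗
  g4: stuck-at-1, inverted output ✓; others ✗
  g5: stuck-at-0, inverted output ✓; others ✗
Consistent faults: {g1 stuck-at-0, g1 inverted output, g2 stuck-at-0, g2 inverted output, g4 stuck-at-1, g4 inverted output, g5 stuck-at-0, g5 inverted output} — 8 in all.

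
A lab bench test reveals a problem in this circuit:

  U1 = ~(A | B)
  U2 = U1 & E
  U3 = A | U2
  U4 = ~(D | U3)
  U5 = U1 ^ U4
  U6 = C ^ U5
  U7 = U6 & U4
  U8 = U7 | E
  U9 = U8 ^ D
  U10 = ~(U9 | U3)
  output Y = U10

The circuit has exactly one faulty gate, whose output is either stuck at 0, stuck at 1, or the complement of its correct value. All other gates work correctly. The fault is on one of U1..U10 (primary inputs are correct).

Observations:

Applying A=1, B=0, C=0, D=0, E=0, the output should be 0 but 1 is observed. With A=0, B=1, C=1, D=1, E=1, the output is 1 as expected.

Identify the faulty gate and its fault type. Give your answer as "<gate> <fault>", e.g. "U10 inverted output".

U10 stuck-at-1

Fault-free values for test 1 (A=1, B=0, C=0, D=0, E=0): U1=0, U2=0, U3=1, U4=0, U5=0, U6=0, U7=0, U8=0, U9=0, U10=0, giving Y=0. Observed 1.
Test 1: faults giving observed 1 are {U10 stuck-at-1, U10 inverted output}.
Test 2 (A=0, B=1, C=1, D=1, E=1): fault-free U1=0, U2=0, U3=0, U4=0, U5=0, U6=1, U7=0, U8=1, U9=0, U10=1 → 1; observed 1. Eliminates U10 inverted output.
Only U10 stuck-at-1 is consistent with every test.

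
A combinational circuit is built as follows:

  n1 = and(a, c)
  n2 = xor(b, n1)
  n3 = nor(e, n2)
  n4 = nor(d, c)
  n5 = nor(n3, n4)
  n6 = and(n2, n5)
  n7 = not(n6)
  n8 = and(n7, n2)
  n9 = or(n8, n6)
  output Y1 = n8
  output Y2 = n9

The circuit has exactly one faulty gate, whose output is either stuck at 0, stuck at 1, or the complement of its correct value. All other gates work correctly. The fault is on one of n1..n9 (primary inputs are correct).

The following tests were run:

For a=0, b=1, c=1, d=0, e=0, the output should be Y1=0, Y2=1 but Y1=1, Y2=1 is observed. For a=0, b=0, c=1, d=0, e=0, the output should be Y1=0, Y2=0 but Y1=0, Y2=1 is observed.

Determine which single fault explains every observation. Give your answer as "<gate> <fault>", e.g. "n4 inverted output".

Fault-free values for test 1 (a=0, b=1, c=1, d=0, e=0): n1=0, n2=1, n3=0, n4=0, n5=1, n6=1, n7=0, n8=0, n9=1, giving Y1=0, Y2=1. Observed Y1=1, Y2=1.
Test 1: faults giving observed Y1=1, Y2=1 are {n3 stuck-at-1, n3 inverted output, n4 stuck-at-1, n4 inverted output, n5 stuck-at-0, n5 inverted output, n6 stuck-at-0, n6 inverted output, n7 stuck-at-1, n7 inverted output, n8 stuck-at-1, n8 inverted output}.
Test 2 (a=0, b=0, c=1, d=0, e=0): fault-free n1=0, n2=0, n3=1, n4=0, n5=0, n6=0, n7=1, n8=0, n9=0 → Y1=0, Y2=0; observed Y1=0, Y2=1. Eliminates n3 stuck-at-1, n3 inverted output, n4 stuck-at-1, n4 inverted output, n5 stuck-at-0, n5 inverted output, n6 stuck-at-0, n7 stuck-at-1, n7 inverted output, n8 stuck-at-1, n8 inverted output.
Only n6 inverted output is consistent with every test.

n6 inverted output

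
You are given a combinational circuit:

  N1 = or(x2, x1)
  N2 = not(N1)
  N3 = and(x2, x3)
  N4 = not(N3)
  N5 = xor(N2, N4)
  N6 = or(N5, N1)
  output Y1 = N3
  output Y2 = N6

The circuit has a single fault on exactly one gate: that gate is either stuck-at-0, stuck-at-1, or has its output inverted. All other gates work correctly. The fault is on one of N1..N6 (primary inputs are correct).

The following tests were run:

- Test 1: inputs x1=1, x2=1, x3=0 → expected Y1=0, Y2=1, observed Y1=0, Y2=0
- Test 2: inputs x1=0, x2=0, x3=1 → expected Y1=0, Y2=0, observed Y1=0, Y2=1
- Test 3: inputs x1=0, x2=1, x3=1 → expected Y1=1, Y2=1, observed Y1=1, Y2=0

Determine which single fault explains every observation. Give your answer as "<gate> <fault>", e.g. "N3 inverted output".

Fault-free values for test 1 (x1=1, x2=1, x3=0): N1=1, N2=0, N3=0, N4=1, N5=1, N6=1, giving Y1=0, Y2=1. Observed Y1=0, Y2=0.
Test 1: faults giving observed Y1=0, Y2=0 are {N1 stuck-at-0, N1 inverted output, N6 stuck-at-0, N6 inverted output}.
Test 2 (x1=0, x2=0, x3=1): fault-free N1=0, N2=1, N3=0, N4=1, N5=0, N6=0 → Y1=0, Y2=0; observed Y1=0, Y2=1. Eliminates N1 stuck-at-0, N6 stuck-at-0.
Test 3 (x1=0, x2=1, x3=1): fault-free N1=1, N2=0, N3=1, N4=0, N5=0, N6=1 → Y1=1, Y2=1; observed Y1=1, Y2=0. Eliminates N1 inverted output.
Only N6 inverted output is consistent with every test.

N6 inverted output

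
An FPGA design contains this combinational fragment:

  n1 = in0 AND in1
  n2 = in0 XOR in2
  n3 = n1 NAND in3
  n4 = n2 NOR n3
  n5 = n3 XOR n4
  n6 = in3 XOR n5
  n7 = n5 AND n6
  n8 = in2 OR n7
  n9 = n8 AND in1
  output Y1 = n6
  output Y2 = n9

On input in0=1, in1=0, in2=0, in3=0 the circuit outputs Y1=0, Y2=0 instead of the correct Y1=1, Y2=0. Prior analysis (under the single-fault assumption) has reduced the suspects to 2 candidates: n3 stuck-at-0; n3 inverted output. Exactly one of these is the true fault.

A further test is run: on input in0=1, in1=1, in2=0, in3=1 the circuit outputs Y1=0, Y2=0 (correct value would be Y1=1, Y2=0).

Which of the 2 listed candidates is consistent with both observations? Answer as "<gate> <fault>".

n3 inverted output

Evaluate each candidate on input in0=1, in1=1, in2=0, in3=1:
  n3 stuck-at-0: n1=1, n2=1, n3=0 [stuck-at-0], n4=0, n5=0, n6=1, n7=0, n8=0, n9=0 → Y1=1, Y2=0 — eliminated
  n3 inverted output: n1=1, n2=1, n3=1 [inverted output], n4=0, n5=1, n6=0, n7=0, n8=0, n9=0 → Y1=0, Y2=0 — matches
Only n3 inverted output reproduces the observed Y1=0, Y2=0.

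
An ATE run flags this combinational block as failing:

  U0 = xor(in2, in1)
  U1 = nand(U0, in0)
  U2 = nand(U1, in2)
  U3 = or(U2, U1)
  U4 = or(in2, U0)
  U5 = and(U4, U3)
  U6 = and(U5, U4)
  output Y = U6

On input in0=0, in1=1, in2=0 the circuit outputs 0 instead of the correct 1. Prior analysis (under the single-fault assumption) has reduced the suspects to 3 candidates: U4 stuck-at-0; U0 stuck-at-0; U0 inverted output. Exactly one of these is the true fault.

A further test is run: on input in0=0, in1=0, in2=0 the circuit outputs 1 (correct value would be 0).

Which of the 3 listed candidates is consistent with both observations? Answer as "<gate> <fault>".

Evaluate each candidate on input in0=0, in1=0, in2=0:
  U4 stuck-at-0: U0=0, U1=1, U2=1, U3=1, U4=0 [stuck-at-0], U5=0, U6=0 → 0 — eliminated
  U0 stuck-at-0: U0=0 [stuck-at-0], U1=1, U2=1, U3=1, U4=0, U5=0, U6=0 → 0 — eliminated
  U0 inverted output: U0=1 [inverted output], U1=1, U2=1, U3=1, U4=1, U5=1, U6=1 → 1 — matches
Only U0 inverted output reproduces the observed 1.

U0 inverted output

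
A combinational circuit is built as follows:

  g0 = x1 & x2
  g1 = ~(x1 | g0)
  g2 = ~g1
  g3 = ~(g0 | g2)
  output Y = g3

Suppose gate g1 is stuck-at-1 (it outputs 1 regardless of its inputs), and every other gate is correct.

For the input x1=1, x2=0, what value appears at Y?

Propagate with g1 forced: g0=0, g1=1 [stuck-at-1], g2=0, g3=1.
So Y = 1. (Without the fault it would be 0.)

1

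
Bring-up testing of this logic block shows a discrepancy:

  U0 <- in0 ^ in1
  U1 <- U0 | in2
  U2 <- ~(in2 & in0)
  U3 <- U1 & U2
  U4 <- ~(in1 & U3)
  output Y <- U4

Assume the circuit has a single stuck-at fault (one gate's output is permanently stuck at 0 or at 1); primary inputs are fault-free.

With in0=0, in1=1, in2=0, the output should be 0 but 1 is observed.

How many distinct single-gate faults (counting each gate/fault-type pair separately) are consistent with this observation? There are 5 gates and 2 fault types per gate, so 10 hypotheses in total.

5

Fault-free: U0=1, U1=1, U2=1, U3=1, U4=0 → 0. Observed 1.
  U0 stuck-at-0: output 1 ✓
  U0 stuck-at-1: output 0 ✗
  U1 stuck-at-0: output 1 ✓
  U1 stuck-at-1: output 0 ✗
  U2 stuck-at-0: output 1 ✓
  U2 stuck-at-1: output 0 ✗
  U3 stuck-at-0: output 1 ✓
  U3 stuck-at-1: output 0 ✗
  U4 stuck-at-0: output 0 ✗
  U4 stuck-at-1: output 1 ✓
Consistent faults: {U0 stuck-at-0, U1 stuck-at-0, U2 stuck-at-0, U3 stuck-at-0, U4 stuck-at-1} — 5 in all.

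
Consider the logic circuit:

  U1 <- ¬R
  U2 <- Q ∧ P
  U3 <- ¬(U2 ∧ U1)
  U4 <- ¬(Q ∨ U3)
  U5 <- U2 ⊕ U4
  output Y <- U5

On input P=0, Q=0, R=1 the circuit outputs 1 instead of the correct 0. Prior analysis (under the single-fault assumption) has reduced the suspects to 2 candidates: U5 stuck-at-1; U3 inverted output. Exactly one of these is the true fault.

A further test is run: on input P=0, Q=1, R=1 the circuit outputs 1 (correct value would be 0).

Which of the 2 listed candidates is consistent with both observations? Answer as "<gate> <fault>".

Evaluate each candidate on input P=0, Q=1, R=1:
  U5 stuck-at-1: U1=0, U2=0, U3=1, U4=0, U5=1 [stuck-at-1] → 1 — matches
  U3 inverted output: U1=0, U2=0, U3=0 [inverted output], U4=0, U5=0 → 0 — eliminated
Only U5 stuck-at-1 reproduces the observed 1.

U5 stuck-at-1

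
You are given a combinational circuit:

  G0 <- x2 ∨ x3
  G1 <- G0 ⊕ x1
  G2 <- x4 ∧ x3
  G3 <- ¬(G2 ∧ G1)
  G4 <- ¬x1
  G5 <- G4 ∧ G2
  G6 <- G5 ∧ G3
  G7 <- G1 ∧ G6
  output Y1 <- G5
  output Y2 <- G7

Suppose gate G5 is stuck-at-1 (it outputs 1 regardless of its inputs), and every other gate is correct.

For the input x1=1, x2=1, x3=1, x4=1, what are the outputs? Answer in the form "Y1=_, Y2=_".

Propagate with G5 forced: G0=1, G1=0, G2=1, G3=1, G4=0, G5=1 [stuck-at-1], G6=1, G7=0.
So the outputs are Y1=1, Y2=0. (Without the fault they would be Y1=0, Y2=0.)

Y1=1, Y2=0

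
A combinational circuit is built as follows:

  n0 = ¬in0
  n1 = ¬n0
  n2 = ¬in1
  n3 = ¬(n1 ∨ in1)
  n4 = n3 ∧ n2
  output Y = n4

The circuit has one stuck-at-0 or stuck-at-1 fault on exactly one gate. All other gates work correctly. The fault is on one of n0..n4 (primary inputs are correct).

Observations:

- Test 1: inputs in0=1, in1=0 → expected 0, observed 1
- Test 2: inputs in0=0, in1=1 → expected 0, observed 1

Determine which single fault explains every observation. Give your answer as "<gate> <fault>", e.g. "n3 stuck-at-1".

n4 stuck-at-1

Fault-free values for test 1 (in0=1, in1=0): n0=0, n1=1, n2=1, n3=0, n4=0, giving Y=0. Observed 1.
Test 1: faults giving observed 1 are {n0 stuck-at-1, n1 stuck-at-0, n3 stuck-at-1, n4 stuck-at-1}.
Test 2 (in0=0, in1=1): fault-free n0=1, n1=0, n2=0, n3=0, n4=0 → 0; observed 1. Eliminates n0 stuck-at-1, n1 stuck-at-0, n3 stuck-at-1.
Only n4 stuck-at-1 is consistent with every test.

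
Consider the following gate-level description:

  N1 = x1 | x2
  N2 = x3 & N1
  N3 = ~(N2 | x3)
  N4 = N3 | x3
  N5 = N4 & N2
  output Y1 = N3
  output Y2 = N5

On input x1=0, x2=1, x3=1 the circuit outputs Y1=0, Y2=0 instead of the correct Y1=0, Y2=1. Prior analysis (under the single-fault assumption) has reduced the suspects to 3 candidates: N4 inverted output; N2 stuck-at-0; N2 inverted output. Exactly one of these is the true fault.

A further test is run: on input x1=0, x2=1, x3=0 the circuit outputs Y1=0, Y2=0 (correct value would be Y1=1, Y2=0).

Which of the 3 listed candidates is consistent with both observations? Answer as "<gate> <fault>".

Evaluate each candidate on input x1=0, x2=1, x3=0:
  N4 inverted output: N1=1, N2=0, N3=1, N4=0 [inverted output], N5=0 → Y1=1, Y2=0 — eliminated
  N2 stuck-at-0: N1=1, N2=0 [stuck-at-0], N3=1, N4=1, N5=0 → Y1=1, Y2=0 — eliminated
  N2 inverted output: N1=1, N2=1 [inverted output], N3=0, N4=0, N5=0 → Y1=0, Y2=0 — matches
Only N2 inverted output reproduces the observed Y1=0, Y2=0.

N2 inverted output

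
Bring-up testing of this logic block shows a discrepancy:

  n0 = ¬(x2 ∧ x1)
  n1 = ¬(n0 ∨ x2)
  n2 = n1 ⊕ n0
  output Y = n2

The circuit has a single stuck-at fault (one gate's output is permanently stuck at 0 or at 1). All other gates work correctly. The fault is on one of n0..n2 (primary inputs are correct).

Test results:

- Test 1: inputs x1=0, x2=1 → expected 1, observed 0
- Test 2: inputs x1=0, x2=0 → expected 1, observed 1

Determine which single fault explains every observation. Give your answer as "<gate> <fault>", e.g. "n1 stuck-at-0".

n0 stuck-at-0

Fault-free values for test 1 (x1=0, x2=1): n0=1, n1=0, n2=1, giving Y=1. Observed 0.
Test 1: faults giving observed 0 are {n0 stuck-at-0, n1 stuck-at-1, n2 stuck-at-0}.
Test 2 (x1=0, x2=0): fault-free n0=1, n1=0, n2=1 → 1; observed 1. Eliminates n1 stuck-at-1, n2 stuck-at-0.
Only n0 stuck-at-0 is consistent with every test.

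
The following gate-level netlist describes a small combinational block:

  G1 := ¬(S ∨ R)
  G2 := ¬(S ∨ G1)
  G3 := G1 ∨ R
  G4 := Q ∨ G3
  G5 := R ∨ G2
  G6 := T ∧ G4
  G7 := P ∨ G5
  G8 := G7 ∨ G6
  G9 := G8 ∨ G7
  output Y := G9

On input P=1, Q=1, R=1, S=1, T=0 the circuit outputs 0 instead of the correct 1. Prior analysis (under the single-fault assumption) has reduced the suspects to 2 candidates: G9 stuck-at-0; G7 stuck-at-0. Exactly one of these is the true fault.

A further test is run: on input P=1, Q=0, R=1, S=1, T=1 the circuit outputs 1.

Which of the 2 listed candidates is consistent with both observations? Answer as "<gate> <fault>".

G7 stuck-at-0

Evaluate each candidate on input P=1, Q=0, R=1, S=1, T=1:
  G9 stuck-at-0: G1=0, G2=0, G3=1, G4=1, G5=1, G6=1, G7=1, G8=1, G9=0 [stuck-at-0] → 0 — eliminated
  G7 stuck-at-0: G1=0, G2=0, G3=1, G4=1, G5=1, G6=1, G7=0 [stuck-at-0], G8=1, G9=1 → 1 — matches
Only G7 stuck-at-0 reproduces the observed 1.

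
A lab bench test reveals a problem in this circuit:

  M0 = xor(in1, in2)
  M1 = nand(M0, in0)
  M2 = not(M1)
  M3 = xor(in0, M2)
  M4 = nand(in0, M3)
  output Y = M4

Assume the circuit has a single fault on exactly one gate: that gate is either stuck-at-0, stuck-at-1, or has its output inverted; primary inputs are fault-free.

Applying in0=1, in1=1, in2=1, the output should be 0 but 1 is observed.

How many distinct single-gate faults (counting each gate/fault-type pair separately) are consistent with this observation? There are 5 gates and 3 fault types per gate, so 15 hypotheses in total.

Fault-free: M0=0, M1=1, M2=0, M3=1, M4=0 → 0. Observed 1.
  M0: stuck-at-1, inverted output ✓; others ✗
  M1: stuck-at-0, inverted output ✓; others ✗
  M2: stuck-at-1, inverted output ✓; others ✗
  M3: stuck-at-0, inverted output ✓; others ✗
  M4: stuck-at-1, inverted output ✓; others ✗
Consistent faults: {M0 stuck-at-1, M0 inverted output, M1 stuck-at-0, M1 inverted output, M2 stuck-at-1, M2 inverted output, M3 stuck-at-0, M3 inverted output, M4 stuck-at-1, M4 inverted output} — 10 in all.

10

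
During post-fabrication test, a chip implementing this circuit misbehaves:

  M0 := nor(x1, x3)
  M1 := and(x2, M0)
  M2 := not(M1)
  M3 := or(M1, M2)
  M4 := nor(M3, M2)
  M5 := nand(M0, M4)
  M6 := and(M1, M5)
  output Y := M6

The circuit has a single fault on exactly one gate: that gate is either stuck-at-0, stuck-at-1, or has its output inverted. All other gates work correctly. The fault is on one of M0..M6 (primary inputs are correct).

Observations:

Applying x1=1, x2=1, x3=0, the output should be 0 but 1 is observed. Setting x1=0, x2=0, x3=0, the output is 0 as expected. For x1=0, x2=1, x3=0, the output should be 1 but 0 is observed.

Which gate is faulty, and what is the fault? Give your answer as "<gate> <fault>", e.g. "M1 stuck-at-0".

M0 inverted output

Fault-free values for test 1 (x1=1, x2=1, x3=0): M0=0, M1=0, M2=1, M3=1, M4=0, M5=1, M6=0, giving Y=0. Observed 1.
Test 1: faults giving observed 1 are {M0 stuck-at-1, M0 inverted output, M1 stuck-at-1, M1 inverted output, M6 stuck-at-1, M6 inverted output}.
Test 2 (x1=0, x2=0, x3=0): fault-free M0=1, M1=0, M2=1, M3=1, M4=0, M5=1, M6=0 → 0; observed 0. Eliminates M1 stuck-at-1, M1 inverted output, M6 stuck-at-1, M6 inverted output.
Test 3 (x1=0, x2=1, x3=0): fault-free M0=1, M1=1, M2=0, M3=1, M4=0, M5=1, M6=1 → 1; observed 0. Eliminates M0 stuck-at-1.
Only M0 inverted output is consistent with every test.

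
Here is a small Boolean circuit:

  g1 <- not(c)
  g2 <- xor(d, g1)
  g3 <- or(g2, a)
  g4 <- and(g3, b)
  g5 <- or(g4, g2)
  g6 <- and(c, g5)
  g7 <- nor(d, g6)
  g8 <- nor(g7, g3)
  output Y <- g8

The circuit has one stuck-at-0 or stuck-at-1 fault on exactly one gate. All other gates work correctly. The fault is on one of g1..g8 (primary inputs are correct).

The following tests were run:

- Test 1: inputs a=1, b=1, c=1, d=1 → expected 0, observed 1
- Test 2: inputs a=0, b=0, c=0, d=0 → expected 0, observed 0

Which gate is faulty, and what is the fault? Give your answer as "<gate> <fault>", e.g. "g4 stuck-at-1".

g3 stuck-at-0

Fault-free values for test 1 (a=1, b=1, c=1, d=1): g1=0, g2=1, g3=1, g4=1, g5=1, g6=1, g7=0, g8=0, giving Y=0. Observed 1.
Test 1: faults giving observed 1 are {g3 stuck-at-0, g8 stuck-at-1}.
Test 2 (a=0, b=0, c=0, d=0): fault-free g1=1, g2=1, g3=1, g4=0, g5=1, g6=0, g7=1, g8=0 → 0; observed 0. Eliminates g8 stuck-at-1.
Only g3 stuck-at-0 is consistent with every test.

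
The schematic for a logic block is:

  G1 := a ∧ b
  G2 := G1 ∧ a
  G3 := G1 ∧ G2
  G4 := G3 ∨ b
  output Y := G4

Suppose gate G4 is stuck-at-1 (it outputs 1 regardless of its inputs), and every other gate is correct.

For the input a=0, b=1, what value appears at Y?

Propagate with G4 forced: G1=0, G2=0, G3=0, G4=1 [stuck-at-1].
So Y = 1. (Same as the fault-free value — the fault is masked on this input.)

1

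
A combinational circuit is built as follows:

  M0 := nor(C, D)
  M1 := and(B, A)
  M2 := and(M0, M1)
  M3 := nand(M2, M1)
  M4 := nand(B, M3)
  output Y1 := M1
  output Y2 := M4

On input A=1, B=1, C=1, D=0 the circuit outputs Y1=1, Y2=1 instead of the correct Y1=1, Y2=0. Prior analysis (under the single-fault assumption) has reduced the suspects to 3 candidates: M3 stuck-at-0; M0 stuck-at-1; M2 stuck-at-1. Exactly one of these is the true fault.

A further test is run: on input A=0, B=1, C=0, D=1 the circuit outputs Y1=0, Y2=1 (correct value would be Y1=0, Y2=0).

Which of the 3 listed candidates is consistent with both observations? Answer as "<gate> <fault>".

Evaluate each candidate on input A=0, B=1, C=0, D=1:
  M3 stuck-at-0: M0=0, M1=0, M2=0, M3=0 [stuck-at-0], M4=1 → Y1=0, Y2=1 — matches
  M0 stuck-at-1: M0=1 [stuck-at-1], M1=0, M2=0, M3=1, M4=0 → Y1=0, Y2=0 — eliminated
  M2 stuck-at-1: M0=0, M1=0, M2=1 [stuck-at-1], M3=1, M4=0 → Y1=0, Y2=0 — eliminated
Only M3 stuck-at-0 reproduces the observed Y1=0, Y2=1.

M3 stuck-at-0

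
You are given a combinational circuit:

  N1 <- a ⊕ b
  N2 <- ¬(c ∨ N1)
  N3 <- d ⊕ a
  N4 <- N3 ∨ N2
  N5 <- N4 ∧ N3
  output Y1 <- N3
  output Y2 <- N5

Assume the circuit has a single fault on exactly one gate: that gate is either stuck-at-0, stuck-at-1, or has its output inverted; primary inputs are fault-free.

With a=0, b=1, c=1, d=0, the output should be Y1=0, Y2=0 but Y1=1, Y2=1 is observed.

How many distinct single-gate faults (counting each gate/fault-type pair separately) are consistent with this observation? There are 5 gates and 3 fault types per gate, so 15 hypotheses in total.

Fault-free: N1=1, N2=0, N3=0, N4=0, N5=0 → Y1=0, Y2=0. Observed Y1=1, Y2=1.
  N1: none of the 3 fault types match ✗
  N2: none of the 3 fault types match ✗
  N3: stuck-at-1, inverted output ✓; others ✗
  N4: none of the 3 fault types match ✗
  N5: none of the 3 fault types match ✗
Consistent faults: {N3 stuck-at-1, N3 inverted output} — 2 in all.

2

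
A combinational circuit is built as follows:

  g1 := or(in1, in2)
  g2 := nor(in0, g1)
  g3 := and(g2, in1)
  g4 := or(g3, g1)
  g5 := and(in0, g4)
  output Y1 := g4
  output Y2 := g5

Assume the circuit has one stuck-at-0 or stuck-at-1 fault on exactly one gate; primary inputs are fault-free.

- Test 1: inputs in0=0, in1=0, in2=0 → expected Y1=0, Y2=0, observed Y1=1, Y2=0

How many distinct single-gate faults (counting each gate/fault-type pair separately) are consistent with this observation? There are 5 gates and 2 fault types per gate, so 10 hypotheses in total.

3

Fault-free: g1=0, g2=1, g3=0, g4=0, g5=0 → Y1=0, Y2=0. Observed Y1=1, Y2=0.
  g1 stuck-at-0: output Y1=0, Y2=0 ✗
  g1 stuck-at-1: output Y1=1, Y2=0 ✓
  g2 stuck-at-0: output Y1=0, Y2=0 ✗
  g2 stuck-at-1: output Y1=0, Y2=0 ✗
  g3 stuck-at-0: output Y1=0, Y2=0 ✗
  g3 stuck-at-1: output Y1=1, Y2=0 ✓
  g4 stuck-at-0: output Y1=0, Y2=0 ✗
  g4 stuck-at-1: output Y1=1, Y2=0 ✓
  g5 stuck-at-0: output Y1=0, Y2=0 ✗
  g5 stuck-at-1: output Y1=0, Y2=1 ✗
Consistent faults: {g1 stuck-at-1, g3 stuck-at-1, g4 stuck-at-1} — 3 in all.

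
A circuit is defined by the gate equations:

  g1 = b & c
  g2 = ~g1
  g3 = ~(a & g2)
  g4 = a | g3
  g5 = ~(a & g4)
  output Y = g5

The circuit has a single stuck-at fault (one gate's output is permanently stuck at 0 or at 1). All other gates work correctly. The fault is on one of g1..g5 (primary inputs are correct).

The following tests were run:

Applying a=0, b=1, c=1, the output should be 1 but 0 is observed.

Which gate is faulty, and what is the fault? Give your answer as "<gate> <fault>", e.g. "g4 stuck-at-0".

g5 stuck-at-0

Fault-free values for test 1 (a=0, b=1, c=1): g1=1, g2=0, g3=1, g4=1, g5=1, giving Y=1. Observed 0.
Test 1: faults giving observed 0 are {g5 stuck-at-0}.
Only g5 stuck-at-0 is consistent with every test.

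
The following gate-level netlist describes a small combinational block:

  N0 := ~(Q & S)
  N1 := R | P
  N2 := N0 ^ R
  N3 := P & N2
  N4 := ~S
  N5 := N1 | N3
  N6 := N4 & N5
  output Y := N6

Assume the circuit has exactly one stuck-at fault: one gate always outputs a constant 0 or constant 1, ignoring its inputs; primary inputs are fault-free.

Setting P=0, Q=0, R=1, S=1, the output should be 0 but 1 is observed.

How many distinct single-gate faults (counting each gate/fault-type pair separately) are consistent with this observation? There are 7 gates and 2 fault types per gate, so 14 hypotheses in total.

Fault-free: N0=1, N1=1, N2=0, N3=0, N4=0, N5=1, N6=0 → 0. Observed 1.
  N0 stuck-at-0: output 0 ✗
  N0 stuck-at-1: output 0 ✗
  N1 stuck-at-0: output 0 ✗
  N1 stuck-at-1: output 0 ✗
  N2 stuck-at-0: output 0 ✗
  N2 stuck-at-1: output 0 ✗
  N3 stuck-at-0: output 0 ✗
  N3 stuck-at-1: output 0 ✗
  N4 stuck-at-0: output 0 ✗
  N4 stuck-at-1: output 1 ✓
  N5 stuck-at-0: output 0 ✗
  N5 stuck-at-1: output 0 ✗
  N6 stuck-at-0: output 0 ✗
  N6 stuck-at-1: output 1 ✓
Consistent faults: {N4 stuck-at-1, N6 stuck-at-1} — 2 in all.

2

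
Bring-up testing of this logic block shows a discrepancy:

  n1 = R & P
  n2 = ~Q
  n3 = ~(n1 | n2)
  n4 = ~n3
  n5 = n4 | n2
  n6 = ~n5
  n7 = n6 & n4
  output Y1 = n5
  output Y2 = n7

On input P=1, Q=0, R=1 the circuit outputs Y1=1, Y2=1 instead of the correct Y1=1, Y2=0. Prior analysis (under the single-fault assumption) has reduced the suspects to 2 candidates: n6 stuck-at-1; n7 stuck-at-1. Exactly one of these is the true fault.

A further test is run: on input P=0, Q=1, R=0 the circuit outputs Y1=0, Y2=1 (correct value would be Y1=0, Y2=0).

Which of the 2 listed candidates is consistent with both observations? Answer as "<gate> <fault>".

n7 stuck-at-1

Evaluate each candidate on input P=0, Q=1, R=0:
  n6 stuck-at-1: n1=0, n2=0, n3=1, n4=0, n5=0, n6=1 [stuck-at-1], n7=0 → Y1=0, Y2=0 — eliminated
  n7 stuck-at-1: n1=0, n2=0, n3=1, n4=0, n5=0, n6=1, n7=1 [stuck-at-1] → Y1=0, Y2=1 — matches
Only n7 stuck-at-1 reproduces the observed Y1=0, Y2=1.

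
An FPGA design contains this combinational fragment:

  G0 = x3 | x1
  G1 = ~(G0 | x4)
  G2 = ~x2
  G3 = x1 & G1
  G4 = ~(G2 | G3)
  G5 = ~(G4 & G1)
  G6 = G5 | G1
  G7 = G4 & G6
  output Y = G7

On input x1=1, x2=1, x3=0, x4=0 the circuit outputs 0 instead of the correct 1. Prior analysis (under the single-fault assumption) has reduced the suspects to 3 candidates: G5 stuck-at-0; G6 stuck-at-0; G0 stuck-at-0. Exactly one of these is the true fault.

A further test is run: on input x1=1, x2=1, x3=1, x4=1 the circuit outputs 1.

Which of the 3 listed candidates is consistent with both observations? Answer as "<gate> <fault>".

G0 stuck-at-0

Evaluate each candidate on input x1=1, x2=1, x3=1, x4=1:
  G5 stuck-at-0: G0=1, G1=0, G2=0, G3=0, G4=1, G5=0 [stuck-at-0], G6=0, G7=0 → 0 — eliminated
  G6 stuck-at-0: G0=1, G1=0, G2=0, G3=0, G4=1, G5=1, G6=0 [stuck-at-0], G7=0 → 0 — eliminated
  G0 stuck-at-0: G0=0 [stuck-at-0], G1=0, G2=0, G3=0, G4=1, G5=1, G6=1, G7=1 → 1 — matches
Only G0 stuck-at-0 reproduces the observed 1.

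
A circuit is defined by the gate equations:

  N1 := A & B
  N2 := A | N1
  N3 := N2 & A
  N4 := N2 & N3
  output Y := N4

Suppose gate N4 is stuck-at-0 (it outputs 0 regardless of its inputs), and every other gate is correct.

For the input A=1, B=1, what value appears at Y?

0

Propagate with N4 forced: N1=1, N2=1, N3=1, N4=0 [stuck-at-0].
So Y = 0. (Without the fault it would be 1.)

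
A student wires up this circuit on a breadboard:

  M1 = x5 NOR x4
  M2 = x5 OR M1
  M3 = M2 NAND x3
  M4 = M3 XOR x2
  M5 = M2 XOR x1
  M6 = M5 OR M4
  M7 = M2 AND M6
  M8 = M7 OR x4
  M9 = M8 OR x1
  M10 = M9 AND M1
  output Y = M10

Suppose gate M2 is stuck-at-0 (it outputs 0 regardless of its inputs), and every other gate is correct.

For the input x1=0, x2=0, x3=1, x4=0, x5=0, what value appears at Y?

Propagate with M2 forced: M1=1, M2=0 [stuck-at-0], M3=1, M4=1, M5=0, M6=1, M7=0, M8=0, M9=0, M10=0.
So Y = 0. (Without the fault it would be 1.)

0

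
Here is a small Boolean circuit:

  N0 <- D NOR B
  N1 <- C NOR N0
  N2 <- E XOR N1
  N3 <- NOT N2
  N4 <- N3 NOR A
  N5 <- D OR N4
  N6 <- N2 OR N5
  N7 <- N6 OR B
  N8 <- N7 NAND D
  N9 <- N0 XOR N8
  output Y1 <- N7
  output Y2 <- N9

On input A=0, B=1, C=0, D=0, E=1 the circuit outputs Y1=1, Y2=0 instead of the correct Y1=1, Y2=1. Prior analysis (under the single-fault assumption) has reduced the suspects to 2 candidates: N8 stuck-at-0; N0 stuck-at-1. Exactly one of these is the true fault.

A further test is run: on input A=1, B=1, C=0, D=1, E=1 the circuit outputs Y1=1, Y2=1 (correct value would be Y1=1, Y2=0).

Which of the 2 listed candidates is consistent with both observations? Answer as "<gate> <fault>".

N0 stuck-at-1

Evaluate each candidate on input A=1, B=1, C=0, D=1, E=1:
  N8 stuck-at-0: N0=0, N1=1, N2=0, N3=1, N4=0, N5=1, N6=1, N7=1, N8=0 [stuck-at-0], N9=0 → Y1=1, Y2=0 — eliminated
  N0 stuck-at-1: N0=1 [stuck-at-1], N1=0, N2=1, N3=0, N4=0, N5=1, N6=1, N7=1, N8=0, N9=1 → Y1=1, Y2=1 — matches
Only N0 stuck-at-1 reproduces the observed Y1=1, Y2=1.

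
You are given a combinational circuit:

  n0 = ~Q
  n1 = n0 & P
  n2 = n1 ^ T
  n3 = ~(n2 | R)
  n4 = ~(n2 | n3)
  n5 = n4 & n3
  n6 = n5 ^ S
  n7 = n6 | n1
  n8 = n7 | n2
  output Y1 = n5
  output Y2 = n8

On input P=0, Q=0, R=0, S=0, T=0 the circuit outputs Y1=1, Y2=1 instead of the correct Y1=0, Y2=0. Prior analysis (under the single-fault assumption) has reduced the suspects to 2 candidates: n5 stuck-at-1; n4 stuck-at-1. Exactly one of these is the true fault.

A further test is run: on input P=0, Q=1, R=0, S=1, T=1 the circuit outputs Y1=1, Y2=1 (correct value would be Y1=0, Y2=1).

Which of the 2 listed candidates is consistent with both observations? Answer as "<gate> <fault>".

Evaluate each candidate on input P=0, Q=1, R=0, S=1, T=1:
  n5 stuck-at-1: n0=0, n1=0, n2=1, n3=0, n4=0, n5=1 [stuck-at-1], n6=0, n7=0, n8=1 → Y1=1, Y2=1 — matches
  n4 stuck-at-1: n0=0, n1=0, n2=1, n3=0, n4=1 [stuck-at-1], n5=0, n6=1, n7=1, n8=1 → Y1=0, Y2=1 — eliminated
Only n5 stuck-at-1 reproduces the observed Y1=1, Y2=1.

n5 stuck-at-1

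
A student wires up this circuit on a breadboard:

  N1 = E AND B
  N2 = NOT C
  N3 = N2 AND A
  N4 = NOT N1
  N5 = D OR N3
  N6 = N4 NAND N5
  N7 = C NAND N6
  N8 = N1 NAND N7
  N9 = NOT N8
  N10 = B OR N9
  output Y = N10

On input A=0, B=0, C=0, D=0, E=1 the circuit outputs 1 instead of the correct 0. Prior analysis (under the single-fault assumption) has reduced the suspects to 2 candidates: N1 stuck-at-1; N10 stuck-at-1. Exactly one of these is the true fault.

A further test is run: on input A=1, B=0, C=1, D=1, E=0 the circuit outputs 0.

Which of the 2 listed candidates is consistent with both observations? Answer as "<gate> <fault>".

Evaluate each candidate on input A=1, B=0, C=1, D=1, E=0:
  N1 stuck-at-1: N1=1 [stuck-at-1], N2=0, N3=0, N4=0, N5=1, N6=1, N7=0, N8=1, N9=0, N10=0 → 0 — matches
  N10 stuck-at-1: N1=0, N2=0, N3=0, N4=1, N5=1, N6=0, N7=1, N8=1, N9=0, N10=1 [stuck-at-1] → 1 — eliminated
Only N1 stuck-at-1 reproduces the observed 0.

N1 stuck-at-1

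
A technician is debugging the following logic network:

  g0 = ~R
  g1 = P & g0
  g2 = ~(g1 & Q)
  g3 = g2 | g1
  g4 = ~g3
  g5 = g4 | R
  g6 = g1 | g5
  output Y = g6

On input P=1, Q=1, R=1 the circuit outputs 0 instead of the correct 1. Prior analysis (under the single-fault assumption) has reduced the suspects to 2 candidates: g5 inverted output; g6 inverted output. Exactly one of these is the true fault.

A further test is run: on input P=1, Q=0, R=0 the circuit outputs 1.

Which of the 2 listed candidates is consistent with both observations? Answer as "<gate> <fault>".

Evaluate each candidate on input P=1, Q=0, R=0:
  g5 inverted output: g0=1, g1=1, g2=1, g3=1, g4=0, g5=1 [inverted output], g6=1 → 1 — matches
  g6 inverted output: g0=1, g1=1, g2=1, g3=1, g4=0, g5=0, g6=0 [inverted output] → 0 — eliminated
Only g5 inverted output reproduces the observed 1.

g5 inverted output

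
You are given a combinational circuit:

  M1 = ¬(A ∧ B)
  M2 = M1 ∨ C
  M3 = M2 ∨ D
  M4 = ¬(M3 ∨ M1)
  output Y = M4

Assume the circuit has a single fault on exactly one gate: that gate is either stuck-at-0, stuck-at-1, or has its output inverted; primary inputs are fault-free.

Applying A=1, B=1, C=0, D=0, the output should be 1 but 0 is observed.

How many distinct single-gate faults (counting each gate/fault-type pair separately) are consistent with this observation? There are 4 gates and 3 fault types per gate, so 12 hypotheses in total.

Fault-free: M1=0, M2=0, M3=0, M4=1 → 1. Observed 0.
  M1 stuck-at-0: output 1 ✗
  M1 stuck-at-1: output 0 ✓
  M1 inverted output: output 0 ✓
  M2 stuck-at-0: output 1 ✗
  M2 stuck-at-1: output 0 ✓
  M2 inverted output: output 0 ✓
  M3 stuck-at-0: output 1 ✗
  M3 stuck-at-1: output 0 ✓
  M3 inverted output: output 0 ✓
  M4 stuck-at-0: output 0 ✓
  M4 stuck-at-1: output 1 ✗
  M4 inverted output: output 0 ✓
Consistent faults: {M1 stuck-at-1, M1 inverted output, M2 stuck-at-1, M2 inverted output, M3 stuck-at-1, M3 inverted output, M4 stuck-at-0, M4 inverted output} — 8 in all.

8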